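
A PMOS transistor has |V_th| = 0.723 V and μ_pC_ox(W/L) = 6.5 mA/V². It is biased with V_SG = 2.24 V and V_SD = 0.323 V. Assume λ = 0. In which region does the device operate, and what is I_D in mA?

V_ov = V_SG − |V_th| = 2.24 − 0.723 = 1.52 V.
Since V_SD = 0.323 V < V_ov = 1.52 V, the device is in the triode region.
I_D = k_p [V_ov · V_SD − ½ V_SD²] = 6.5 × [1.52 × 0.323 − 0.5 × 0.323²] = 2.85 mA.

Triode; I_D = 2.85 mA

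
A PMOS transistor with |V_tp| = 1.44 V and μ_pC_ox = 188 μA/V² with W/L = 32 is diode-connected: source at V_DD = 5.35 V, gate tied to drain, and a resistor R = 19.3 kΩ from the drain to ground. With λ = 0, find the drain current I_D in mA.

I_D = 0.190 mA

With gate tied to drain, V_SG = V_SD ≥ V_SG − |V_tp|, so the device is in saturation.
k_p = μ_pC_ox · (W/L) = 6.016 mA/V².
KCL at the drain: ½ k_p (V_SG − |V_tp|)² = (V_DD − V_SG)/R.
Let x = V_SG − 1.44. Then 58.1 x² + x − 3.91 = 0, giving x = 0.251 V (positive root), so V_SG = 1.69 V.
I_D = (V_DD − V_SG)/R = (5.35 − 1.69) / 19.3 = 0.19 mA.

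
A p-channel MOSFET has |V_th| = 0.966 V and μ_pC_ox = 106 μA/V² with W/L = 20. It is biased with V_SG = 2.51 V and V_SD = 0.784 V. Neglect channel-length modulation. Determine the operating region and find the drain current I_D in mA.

Triode; I_D = 1.91 mA

k_p = μ_pC_ox · (W/L) = 2.12 mA/V².
V_ov = V_SG − |V_th| = 2.51 − 0.966 = 1.54 V.
Since V_SD = 0.784 V < V_ov = 1.54 V, the device is in the triode region.
I_D = k_p [V_ov · V_SD − ½ V_SD²] = 2.12 × [1.54 × 0.784 − 0.5 × 0.784²] = 1.91 mA.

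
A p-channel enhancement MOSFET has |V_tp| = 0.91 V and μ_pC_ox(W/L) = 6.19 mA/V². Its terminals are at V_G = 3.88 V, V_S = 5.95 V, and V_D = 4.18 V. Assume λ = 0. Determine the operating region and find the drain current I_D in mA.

V_SG = V_S − V_G = 5.95 − 3.88 = 2.07 V; V_SD = V_S − V_D = 5.95 − 4.18 = 1.77 V.
V_ov = V_SG − |V_tp| = 2.07 − 0.91 = 1.16 V.
Since V_SD = 1.77 V ≥ V_ov = 1.16 V, the device is in saturation.
I_D = ½ k_p V_ov² = 0.5 × 6.19 × 1.16² = 4.16 mA.

Saturation; I_D = 4.16 mA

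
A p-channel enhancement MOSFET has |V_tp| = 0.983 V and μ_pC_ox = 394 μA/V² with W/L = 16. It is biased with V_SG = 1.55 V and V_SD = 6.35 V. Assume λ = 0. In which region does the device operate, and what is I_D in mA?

k_p = μ_pC_ox · (W/L) = 6.304 mA/V².
V_ov = V_SG − |V_tp| = 1.55 − 0.983 = 0.567 V.
Since V_SD = 6.35 V ≥ V_ov = 0.567 V, the device is in saturation.
I_D = ½ k_p V_ov² = 0.5 × 6.304 × 0.567² = 1.01 mA.

Saturation; I_D = 1.01 mA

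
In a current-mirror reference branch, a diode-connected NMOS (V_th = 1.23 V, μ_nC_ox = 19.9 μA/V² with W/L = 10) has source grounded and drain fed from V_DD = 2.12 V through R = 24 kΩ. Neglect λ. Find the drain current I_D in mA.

With gate tied to drain, V_GS = V_DS ≥ V_GS − V_th, so the device is in saturation.
k_n = μ_nC_ox · (W/L) = 0.199 mA/V².
KCL at the drain: ½ k_n (V_GS − V_th)² = (V_DD − V_GS)/R.
Let x = V_GS − 1.23. Then 2.39 x² + x − 0.89 = 0, giving x = 0.436 V (positive root), so V_GS = 1.67 V.
I_D = (V_DD − V_GS)/R = (2.12 − 1.67) / 24 = 0.0189 mA.

I_D = 0.0189 mA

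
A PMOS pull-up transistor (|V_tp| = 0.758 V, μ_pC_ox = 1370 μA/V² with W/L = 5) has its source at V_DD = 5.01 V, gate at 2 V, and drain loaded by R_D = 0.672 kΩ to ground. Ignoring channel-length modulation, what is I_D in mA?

V_SG = V_DD − V_G = 5.01 − 2 = 3.01 V, so V_ov = 3.01 − 0.758 = 2.25 V.
k_p = μ_pC_ox · (W/L) = 6.85 mA/V².
Assume saturation: I_D = ½ k_p V_ov² = 0.5 × 6.85 × 2.25² = 17.4 mA, giving V_SD = V_DD − I_D R_D = 5.01 − 17.4 × 0.672 = -6.66 V.
But -6.66 V < V_ov = 2.25 V, so the device is actually in triode.
In triode I_D = k_p[V_ov V_SD − ½ V_SD²] and I_D = (V_DD − V_SD)/R_D. Equating: 2.3 V_SD² − 11.37 V_SD + 5.01 = 0, giving V_SD = 0.489 V (the root below V_ov).
I_D = (5.01 − 0.489) / 0.672 = 6.73 mA.

I_D = 6.73 mA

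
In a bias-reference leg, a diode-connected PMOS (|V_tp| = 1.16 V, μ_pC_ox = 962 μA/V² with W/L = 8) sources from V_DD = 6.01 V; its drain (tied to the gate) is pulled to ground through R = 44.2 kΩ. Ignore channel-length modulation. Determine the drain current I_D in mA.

With gate tied to drain, V_SG = V_SD ≥ V_SG − |V_tp|, so the device is in saturation.
k_p = μ_pC_ox · (W/L) = 7.696 mA/V².
KCL at the drain: ½ k_p (V_SG − |V_tp|)² = (V_DD − V_SG)/R.
Let x = V_SG − 1.16. Then 170 x² + x − 4.85 = 0, giving x = 0.166 V (positive root), so V_SG = 1.33 V.
I_D = (V_DD − V_SG)/R = (6.01 − 1.33) / 44.2 = 0.106 mA.

I_D = 0.106 mA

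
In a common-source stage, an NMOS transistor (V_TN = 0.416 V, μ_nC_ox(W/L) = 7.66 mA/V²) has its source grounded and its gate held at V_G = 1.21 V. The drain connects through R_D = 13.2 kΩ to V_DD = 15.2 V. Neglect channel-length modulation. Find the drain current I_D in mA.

V_GS = V_G = 1.21 V, so V_ov = 1.21 − 0.416 = 0.794 V.
Assume saturation: I_D = ½ k_n V_ov² = 0.5 × 7.66 × 0.794² = 2.41 mA, giving V_DS = V_DD − I_D R_D = 15.2 − 2.41 × 13.2 = -16.7 V.
But -16.7 V < V_ov = 0.794 V, so the device is actually in triode.
In triode I_D = k_n[V_ov V_DS − ½ V_DS²] and I_D = (V_DD − V_DS)/R_D. Equating: 50.6 V_DS² − 81.28 V_DS + 15.2 = 0, giving V_DS = 0.216 V (the root below V_ov).
I_D = (15.2 − 0.216) / 13.2 = 1.14 mA.

I_D = 1.14 mA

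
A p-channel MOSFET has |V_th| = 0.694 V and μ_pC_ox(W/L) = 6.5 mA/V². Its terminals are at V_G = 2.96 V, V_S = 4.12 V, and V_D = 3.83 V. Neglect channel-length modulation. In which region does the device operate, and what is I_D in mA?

Triode; I_D = 0.605 mA

V_SG = V_S − V_G = 4.12 − 2.96 = 1.16 V; V_SD = V_S − V_D = 4.12 − 3.83 = 0.29 V.
V_ov = V_SG − |V_th| = 1.16 − 0.694 = 0.466 V.
Since V_SD = 0.29 V < V_ov = 0.466 V, the device is in the triode region.
I_D = k_p [V_ov · V_SD − ½ V_SD²] = 6.5 × [0.466 × 0.29 − 0.5 × 0.29²] = 0.605 mA.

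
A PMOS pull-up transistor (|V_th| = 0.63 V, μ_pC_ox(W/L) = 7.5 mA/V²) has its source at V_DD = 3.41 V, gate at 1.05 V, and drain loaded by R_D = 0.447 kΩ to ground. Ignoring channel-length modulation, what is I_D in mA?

V_SG = V_DD − V_G = 3.41 − 1.05 = 2.36 V, so V_ov = 2.36 − 0.63 = 1.73 V.
Assume saturation: I_D = ½ k_p V_ov² = 0.5 × 7.5 × 1.73² = 11.2 mA, giving V_SD = V_DD − I_D R_D = 3.41 − 11.2 × 0.447 = -1.61 V.
But -1.61 V < V_ov = 1.73 V, so the device is actually in triode.
In triode I_D = k_p[V_ov V_SD − ½ V_SD²] and I_D = (V_DD − V_SD)/R_D. Equating: 1.68 V_SD² − 6.8 V_SD + 3.41 = 0, giving V_SD = 0.586 V (the root below V_ov).
I_D = (3.41 − 0.586) / 0.447 = 6.32 mA.

I_D = 6.32 mA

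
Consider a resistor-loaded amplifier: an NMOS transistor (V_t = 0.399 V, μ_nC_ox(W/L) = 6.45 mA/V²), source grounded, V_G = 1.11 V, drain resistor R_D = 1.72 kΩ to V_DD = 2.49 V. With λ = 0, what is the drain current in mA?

V_GS = V_G = 1.11 V, so V_ov = 1.11 − 0.399 = 0.711 V.
Assume saturation: I_D = ½ k_n V_ov² = 0.5 × 6.45 × 0.711² = 1.63 mA, giving V_DS = V_DD − I_D R_D = 2.49 − 1.63 × 1.72 = -0.314 V.
But -0.314 V < V_ov = 0.711 V, so the device is actually in triode.
In triode I_D = k_n[V_ov V_DS − ½ V_DS²] and I_D = (V_DD − V_DS)/R_D. Equating: 5.55 V_DS² − 8.888 V_DS + 2.49 = 0, giving V_DS = 0.362 V (the root below V_ov).
I_D = (2.49 − 0.362) / 1.72 = 1.24 mA.

I_D = 1.24 mA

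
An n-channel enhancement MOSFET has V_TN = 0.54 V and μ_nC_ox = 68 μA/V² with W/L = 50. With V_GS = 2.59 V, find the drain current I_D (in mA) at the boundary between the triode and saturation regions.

I_D = 7.14 mA

At the boundary V_DS = V_ov = V_GS − V_TN = 2.59 − 0.54 = 2.05 V.
k_n = μ_nC_ox · (W/L) = 3.4 mA/V².
I_D = ½ k_n V_ov² = 0.5 × 3.4 × 2.05² = 7.14 mA.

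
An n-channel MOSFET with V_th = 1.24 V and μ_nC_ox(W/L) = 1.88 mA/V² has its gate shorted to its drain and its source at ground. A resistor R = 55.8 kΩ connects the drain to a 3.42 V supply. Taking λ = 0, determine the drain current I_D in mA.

I_D = 0.0356 mA

With gate tied to drain, V_GS = V_DS ≥ V_GS − V_th, so the device is in saturation.
KCL at the drain: ½ k_n (V_GS − V_th)² = (V_DD − V_GS)/R.
Let x = V_GS − 1.24. Then 52.5 x² + x − 2.18 = 0, giving x = 0.195 V (positive root), so V_GS = 1.43 V.
I_D = (V_DD − V_GS)/R = (3.42 − 1.43) / 55.8 = 0.0356 mA.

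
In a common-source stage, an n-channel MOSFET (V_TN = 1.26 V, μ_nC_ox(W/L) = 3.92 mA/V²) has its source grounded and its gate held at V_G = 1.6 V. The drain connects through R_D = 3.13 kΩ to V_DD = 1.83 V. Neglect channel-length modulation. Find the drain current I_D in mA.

V_GS = V_G = 1.6 V, so V_ov = 1.6 − 1.26 = 0.34 V.
Assume saturation: I_D = ½ k_n V_ov² = 0.5 × 3.92 × 0.34² = 0.227 mA, giving V_DS = V_DD − I_D R_D = 1.83 − 0.227 × 3.13 = 1.12 V.
V_DS = 1.12 V ≥ V_ov = 0.34 V, confirming saturation.

I_D = 0.227 mA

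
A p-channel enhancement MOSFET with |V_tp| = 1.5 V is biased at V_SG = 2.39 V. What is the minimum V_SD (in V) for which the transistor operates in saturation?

V_SD,sat = 0.890 V

The boundary between triode and saturation is V_SD = V_SG − |V_tp| = V_ov.
V_ov = 2.39 − 1.5 = 0.89 V.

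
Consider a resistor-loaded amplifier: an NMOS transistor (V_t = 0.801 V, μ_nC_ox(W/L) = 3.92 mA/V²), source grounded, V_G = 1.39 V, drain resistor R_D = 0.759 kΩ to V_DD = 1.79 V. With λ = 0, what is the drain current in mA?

I_D = 0.680 mA

V_GS = V_G = 1.39 V, so V_ov = 1.39 − 0.801 = 0.589 V.
Assume saturation: I_D = ½ k_n V_ov² = 0.5 × 3.92 × 0.589² = 0.68 mA, giving V_DS = V_DD − I_D R_D = 1.79 − 0.68 × 0.759 = 1.27 V.
V_DS = 1.27 V ≥ V_ov = 0.589 V, confirming saturation.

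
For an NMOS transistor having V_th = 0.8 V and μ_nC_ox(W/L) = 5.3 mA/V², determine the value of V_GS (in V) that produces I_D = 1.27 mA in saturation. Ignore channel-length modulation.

V_GS = 1.49 V

In saturation I_D = ½ k_n (V_GS − V_th)², so V_GS − V_th = √(2 I_D / k_n) = √(2 × 1.27 / 5.3) = 0.692 V.
V_GS = 0.8 + 0.692 = 1.49 V.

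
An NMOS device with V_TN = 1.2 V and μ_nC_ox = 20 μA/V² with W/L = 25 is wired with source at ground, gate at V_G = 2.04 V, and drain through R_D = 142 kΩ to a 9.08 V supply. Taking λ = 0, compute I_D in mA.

I_D = 0.0628 mA

V_GS = V_G = 2.04 V, so V_ov = 2.04 − 1.2 = 0.84 V.
k_n = μ_nC_ox · (W/L) = 0.5 mA/V².
Assume saturation: I_D = ½ k_n V_ov² = 0.5 × 0.5 × 0.84² = 0.176 mA, giving V_DS = V_DD − I_D R_D = 9.08 − 0.176 × 142 = -16 V.
But -16 V < V_ov = 0.84 V, so the device is actually in triode.
In triode I_D = k_n[V_ov V_DS − ½ V_DS²] and I_D = (V_DD − V_DS)/R_D. Equating: 35.5 V_DS² − 60.64 V_DS + 9.08 = 0, giving V_DS = 0.166 V (the root below V_ov).
I_D = (9.08 − 0.166) / 142 = 0.0628 mA.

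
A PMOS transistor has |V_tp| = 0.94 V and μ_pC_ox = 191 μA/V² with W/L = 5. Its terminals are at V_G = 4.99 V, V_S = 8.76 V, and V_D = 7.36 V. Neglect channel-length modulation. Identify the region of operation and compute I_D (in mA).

V_SG = V_S − V_G = 8.76 − 4.99 = 3.77 V; V_SD = V_S − V_D = 8.76 − 7.36 = 1.4 V.
k_p = μ_pC_ox · (W/L) = 0.955 mA/V².
V_ov = V_SG − |V_tp| = 3.77 − 0.94 = 2.83 V.
Since V_SD = 1.4 V < V_ov = 2.83 V, the device is in the triode region.
I_D = k_p [V_ov · V_SD − ½ V_SD²] = 0.955 × [2.83 × 1.4 − 0.5 × 1.4²] = 2.85 mA.

Triode; I_D = 2.85 mA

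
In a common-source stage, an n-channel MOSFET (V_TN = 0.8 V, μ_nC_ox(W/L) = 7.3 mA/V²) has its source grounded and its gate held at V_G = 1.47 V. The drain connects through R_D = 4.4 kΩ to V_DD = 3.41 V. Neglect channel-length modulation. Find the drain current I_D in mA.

V_GS = V_G = 1.47 V, so V_ov = 1.47 − 0.8 = 0.67 V.
Assume saturation: I_D = ½ k_n V_ov² = 0.5 × 7.3 × 0.67² = 1.64 mA, giving V_DS = V_DD − I_D R_D = 3.41 − 1.64 × 4.4 = -3.8 V.
But -3.8 V < V_ov = 0.67 V, so the device is actually in triode.
In triode I_D = k_n[V_ov V_DS − ½ V_DS²] and I_D = (V_DD − V_DS)/R_D. Equating: 16.1 V_DS² − 22.52 V_DS + 3.41 = 0, giving V_DS = 0.173 V (the root below V_ov).
I_D = (3.41 − 0.173) / 4.4 = 0.736 mA.

I_D = 0.736 mA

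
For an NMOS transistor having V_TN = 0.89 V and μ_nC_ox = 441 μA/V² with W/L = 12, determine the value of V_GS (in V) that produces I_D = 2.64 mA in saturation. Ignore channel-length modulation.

k_n = μ_nC_ox · (W/L) = 5.292 mA/V².
In saturation I_D = ½ k_n (V_GS − V_TN)², so V_GS − V_TN = √(2 I_D / k_n) = √(2 × 2.64 / 5.292) = 0.999 V.
V_GS = 0.89 + 0.999 = 1.89 V.

V_GS = 1.89 V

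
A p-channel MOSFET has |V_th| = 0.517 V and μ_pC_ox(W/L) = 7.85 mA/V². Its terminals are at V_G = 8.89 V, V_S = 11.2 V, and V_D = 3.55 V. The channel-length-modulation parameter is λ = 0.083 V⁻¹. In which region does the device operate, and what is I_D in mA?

Saturation; I_D = 20.6 mA

V_SG = V_S − V_G = 11.2 − 8.89 = 2.31 V; V_SD = V_S − V_D = 11.2 − 3.55 = 7.65 V.
V_ov = V_SG − |V_th| = 2.31 − 0.517 = 1.79 V.
Since V_SD = 7.65 V ≥ V_ov = 1.79 V, the device is in saturation.
I_D = ½ k_p V_ov² (1 + λ V_SD) = 0.5 × 7.85 × 1.79² × (1 + 0.083 × 7.65) = 20.6 mA.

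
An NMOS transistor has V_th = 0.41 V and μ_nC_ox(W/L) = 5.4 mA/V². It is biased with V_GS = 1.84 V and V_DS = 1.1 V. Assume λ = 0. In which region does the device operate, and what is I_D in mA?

Triode; I_D = 5.23 mA

V_ov = V_GS − V_th = 1.84 − 0.41 = 1.43 V.
Since V_DS = 1.1 V < V_ov = 1.43 V, the device is in the triode region.
I_D = k_n [V_ov · V_DS − ½ V_DS²] = 5.4 × [1.43 × 1.1 − 0.5 × 1.1²] = 5.23 mA.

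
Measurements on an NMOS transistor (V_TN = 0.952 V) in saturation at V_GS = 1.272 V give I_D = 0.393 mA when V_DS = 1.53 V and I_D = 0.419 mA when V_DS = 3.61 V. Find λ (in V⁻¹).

With V_GS fixed, I_D ∝ (1 + λ V_DS) in saturation, so I_D2/I_D1 = (1 + λ V_DS2)/(1 + λ V_DS1).
0.419/0.393 = 1.066 = (1 + 3.61 λ)/(1 + 1.53 λ).
Solving: λ (I_D1 V_DS2 − I_D2 V_DS1) = I_D2 − I_D1, so λ = (0.419 − 0.393) / (0.393 × 3.61 − 0.419 × 1.53) = 0.026 / 0.778 = 0.0334 V⁻¹.

λ = 0.0334 V⁻¹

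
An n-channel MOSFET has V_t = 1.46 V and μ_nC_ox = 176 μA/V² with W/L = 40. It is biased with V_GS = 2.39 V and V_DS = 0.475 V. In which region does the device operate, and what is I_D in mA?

k_n = μ_nC_ox · (W/L) = 7.04 mA/V².
V_ov = V_GS − V_t = 2.39 − 1.46 = 0.93 V.
Since V_DS = 0.475 V < V_ov = 0.93 V, the device is in the triode region.
I_D = k_n [V_ov · V_DS − ½ V_DS²] = 7.04 × [0.93 × 0.475 − 0.5 × 0.475²] = 2.32 mA.

Triode; I_D = 2.32 mA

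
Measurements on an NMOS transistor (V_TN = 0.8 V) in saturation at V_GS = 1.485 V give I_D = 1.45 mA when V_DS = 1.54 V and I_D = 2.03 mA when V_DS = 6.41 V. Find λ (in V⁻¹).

λ = 0.0940 V⁻¹

With V_GS fixed, I_D ∝ (1 + λ V_DS) in saturation, so I_D2/I_D1 = (1 + λ V_DS2)/(1 + λ V_DS1).
2.03/1.45 = 1.4 = (1 + 6.41 λ)/(1 + 1.54 λ).
Solving: λ (I_D1 V_DS2 − I_D2 V_DS1) = I_D2 − I_D1, so λ = (2.03 − 1.45) / (1.45 × 6.41 − 2.03 × 1.54) = 0.58 / 6.17 = 0.094 V⁻¹.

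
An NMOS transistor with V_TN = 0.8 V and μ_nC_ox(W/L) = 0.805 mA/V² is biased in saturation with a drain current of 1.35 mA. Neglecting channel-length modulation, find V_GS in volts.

In saturation I_D = ½ k_n (V_GS − V_TN)², so V_GS − V_TN = √(2 I_D / k_n) = √(2 × 1.35 / 0.805) = 1.83 V.
V_GS = 0.8 + 1.83 = 2.63 V.

V_GS = 2.63 V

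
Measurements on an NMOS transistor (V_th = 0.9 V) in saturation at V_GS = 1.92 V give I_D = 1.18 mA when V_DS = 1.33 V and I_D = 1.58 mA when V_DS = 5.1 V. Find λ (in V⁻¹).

λ = 0.102 V⁻¹

With V_GS fixed, I_D ∝ (1 + λ V_DS) in saturation, so I_D2/I_D1 = (1 + λ V_DS2)/(1 + λ V_DS1).
1.58/1.18 = 1.339 = (1 + 5.1 λ)/(1 + 1.33 λ).
Solving: λ (I_D1 V_DS2 − I_D2 V_DS1) = I_D2 − I_D1, so λ = (1.58 − 1.18) / (1.18 × 5.1 − 1.58 × 1.33) = 0.4 / 3.92 = 0.102 V⁻¹.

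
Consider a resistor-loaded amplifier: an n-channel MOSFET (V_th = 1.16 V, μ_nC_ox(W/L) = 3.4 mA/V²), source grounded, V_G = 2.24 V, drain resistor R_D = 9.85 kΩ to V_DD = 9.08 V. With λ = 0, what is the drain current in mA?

I_D = 0.893 mA

V_GS = V_G = 2.24 V, so V_ov = 2.24 − 1.16 = 1.08 V.
Assume saturation: I_D = ½ k_n V_ov² = 0.5 × 3.4 × 1.08² = 1.98 mA, giving V_DS = V_DD − I_D R_D = 9.08 − 1.98 × 9.85 = -10.5 V.
But -10.5 V < V_ov = 1.08 V, so the device is actually in triode.
In triode I_D = k_n[V_ov V_DS − ½ V_DS²] and I_D = (V_DD − V_DS)/R_D. Equating: 16.7 V_DS² − 37.17 V_DS + 9.08 = 0, giving V_DS = 0.279 V (the root below V_ov).
I_D = (9.08 − 0.279) / 9.85 = 0.893 mA.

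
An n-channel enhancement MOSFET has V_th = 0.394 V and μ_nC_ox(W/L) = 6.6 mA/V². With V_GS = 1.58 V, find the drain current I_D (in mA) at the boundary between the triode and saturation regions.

At the boundary V_DS = V_ov = V_GS − V_th = 1.58 − 0.394 = 1.19 V.
I_D = ½ k_n V_ov² = 0.5 × 6.6 × 1.19² = 4.64 mA.

I_D = 4.64 mA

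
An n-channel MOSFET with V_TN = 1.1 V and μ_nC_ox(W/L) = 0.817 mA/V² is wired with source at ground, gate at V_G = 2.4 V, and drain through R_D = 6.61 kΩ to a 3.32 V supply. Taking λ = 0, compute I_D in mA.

V_GS = V_G = 2.4 V, so V_ov = 2.4 − 1.1 = 1.3 V.
Assume saturation: I_D = ½ k_n V_ov² = 0.5 × 0.817 × 1.3² = 0.69 mA, giving V_DS = V_DD − I_D R_D = 3.32 − 0.69 × 6.61 = -1.24 V.
But -1.24 V < V_ov = 1.3 V, so the device is actually in triode.
In triode I_D = k_n[V_ov V_DS − ½ V_DS²] and I_D = (V_DD − V_DS)/R_D. Equating: 2.7 V_DS² − 8.02 V_DS + 3.32 = 0, giving V_DS = 0.497 V (the root below V_ov).
I_D = (3.32 − 0.497) / 6.61 = 0.427 mA.

I_D = 0.427 mA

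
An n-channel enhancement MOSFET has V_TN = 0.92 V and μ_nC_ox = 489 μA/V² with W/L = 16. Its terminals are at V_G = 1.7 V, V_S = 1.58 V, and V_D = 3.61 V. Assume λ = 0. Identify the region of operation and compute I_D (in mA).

V_GS = V_G − V_S = 1.7 − 1.58 = 0.12 V; V_DS = V_D − V_S = 3.61 − 1.58 = 2.03 V.
V_GS = 0.12 V < V_TN = 0.92 V, so the transistor is in cutoff.

Cutoff; I_D = 0 mA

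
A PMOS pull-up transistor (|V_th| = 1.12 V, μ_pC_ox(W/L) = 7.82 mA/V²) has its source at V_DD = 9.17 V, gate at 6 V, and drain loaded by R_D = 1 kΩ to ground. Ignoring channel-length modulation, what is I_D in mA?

I_D = 8.54 mA

V_SG = V_DD − V_G = 9.17 − 6 = 3.17 V, so V_ov = 3.17 − 1.12 = 2.05 V.
Assume saturation: I_D = ½ k_p V_ov² = 0.5 × 7.82 × 2.05² = 16.4 mA, giving V_SD = V_DD − I_D R_D = 9.17 − 16.4 × 1 = -7.26 V.
But -7.26 V < V_ov = 2.05 V, so the device is actually in triode.
In triode I_D = k_p[V_ov V_SD − ½ V_SD²] and I_D = (V_DD − V_SD)/R_D. Equating: 3.91 V_SD² − 17.03 V_SD + 9.17 = 0, giving V_SD = 0.629 V (the root below V_ov).
I_D = (9.17 − 0.629) / 1 = 8.54 mA.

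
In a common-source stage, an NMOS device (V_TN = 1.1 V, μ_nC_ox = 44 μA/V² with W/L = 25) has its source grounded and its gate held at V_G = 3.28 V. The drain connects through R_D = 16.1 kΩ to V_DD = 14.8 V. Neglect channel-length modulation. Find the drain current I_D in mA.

V_GS = V_G = 3.28 V, so V_ov = 3.28 − 1.1 = 2.18 V.
k_n = μ_nC_ox · (W/L) = 1.1 mA/V².
Assume saturation: I_D = ½ k_n V_ov² = 0.5 × 1.1 × 2.18² = 2.61 mA, giving V_DS = V_DD − I_D R_D = 14.8 − 2.61 × 16.1 = -27.3 V.
But -27.3 V < V_ov = 2.18 V, so the device is actually in triode.
In triode I_D = k_n[V_ov V_DS − ½ V_DS²] and I_D = (V_DD − V_DS)/R_D. Equating: 8.86 V_DS² − 39.61 V_DS + 14.8 = 0, giving V_DS = 0.412 V (the root below V_ov).
I_D = (14.8 − 0.412) / 16.1 = 0.894 mA.

I_D = 0.894 mA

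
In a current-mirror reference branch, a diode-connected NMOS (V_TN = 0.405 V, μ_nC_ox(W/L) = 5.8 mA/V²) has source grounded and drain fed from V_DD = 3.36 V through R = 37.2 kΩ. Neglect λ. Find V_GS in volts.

With gate tied to drain, V_GS = V_DS ≥ V_GS − V_TN, so the device is in saturation.
KCL at the drain: ½ k_n (V_GS − V_TN)² = (V_DD − V_GS)/R.
Let x = V_GS − 0.405. Then 108 x² + x − 2.955 = 0, giving x = 0.161 V (positive root), so V_GS = 0.566 V.
I_D = (V_DD − V_GS)/R = (3.36 − 0.566) / 37.2 = 0.0751 mA.

V_GS = 0.566 V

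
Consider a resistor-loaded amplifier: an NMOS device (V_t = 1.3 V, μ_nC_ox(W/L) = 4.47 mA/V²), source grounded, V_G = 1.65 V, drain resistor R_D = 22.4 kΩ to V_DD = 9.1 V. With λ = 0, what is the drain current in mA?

V_GS = V_G = 1.65 V, so V_ov = 1.65 − 1.3 = 0.35 V.
Assume saturation: I_D = ½ k_n V_ov² = 0.5 × 4.47 × 0.35² = 0.274 mA, giving V_DS = V_DD − I_D R_D = 9.1 − 0.274 × 22.4 = 2.97 V.
V_DS = 2.97 V ≥ V_ov = 0.35 V, confirming saturation.

I_D = 0.274 mA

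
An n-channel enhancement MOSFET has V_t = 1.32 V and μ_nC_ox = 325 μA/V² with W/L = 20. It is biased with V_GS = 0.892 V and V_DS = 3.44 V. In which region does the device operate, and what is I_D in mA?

V_GS = 0.892 V < V_t = 1.32 V, so the transistor is in cutoff.

Cutoff; I_D = 0 mA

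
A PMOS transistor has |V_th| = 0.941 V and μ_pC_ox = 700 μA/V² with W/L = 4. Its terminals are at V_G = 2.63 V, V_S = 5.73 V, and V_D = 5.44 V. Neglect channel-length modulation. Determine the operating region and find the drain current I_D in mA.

V_SG = V_S − V_G = 5.73 − 2.63 = 3.1 V; V_SD = V_S − V_D = 5.73 − 5.44 = 0.29 V.
k_p = μ_pC_ox · (W/L) = 2.8 mA/V².
V_ov = V_SG − |V_th| = 3.1 − 0.941 = 2.16 V.
Since V_SD = 0.29 V < V_ov = 2.16 V, the device is in the triode region.
I_D = k_p [V_ov · V_SD − ½ V_SD²] = 2.8 × [2.16 × 0.29 − 0.5 × 0.29²] = 1.64 mA.

Triode; I_D = 1.64 mA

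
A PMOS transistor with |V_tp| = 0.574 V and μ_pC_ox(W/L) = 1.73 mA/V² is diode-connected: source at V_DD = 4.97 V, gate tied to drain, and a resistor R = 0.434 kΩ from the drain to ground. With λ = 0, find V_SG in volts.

V_SG = 2.91 V

With gate tied to drain, V_SG = V_SD ≥ V_SG − |V_tp|, so the device is in saturation.
KCL at the drain: ½ k_p (V_SG − |V_tp|)² = (V_DD − V_SG)/R.
Let x = V_SG − 0.574. Then 0.375 x² + x − 4.396 = 0, giving x = 2.34 V (positive root), so V_SG = 2.91 V.
I_D = (V_DD − V_SG)/R = (4.97 − 2.91) / 0.434 = 4.74 mA.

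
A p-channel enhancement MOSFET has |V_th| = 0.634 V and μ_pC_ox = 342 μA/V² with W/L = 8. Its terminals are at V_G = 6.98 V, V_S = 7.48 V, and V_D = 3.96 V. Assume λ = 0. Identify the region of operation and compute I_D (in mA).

V_SG = V_S − V_G = 7.48 − 6.98 = 0.5 V; V_SD = V_S − V_D = 7.48 − 3.96 = 3.52 V.
V_SG = 0.5 V < |V_th| = 0.634 V, so the transistor is in cutoff.

Cutoff; I_D = 0 mA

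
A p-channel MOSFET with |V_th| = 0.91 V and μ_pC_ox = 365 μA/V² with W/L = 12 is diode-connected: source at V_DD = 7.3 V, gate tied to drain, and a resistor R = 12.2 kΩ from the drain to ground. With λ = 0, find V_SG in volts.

V_SG = 1.38 V

With gate tied to drain, V_SG = V_SD ≥ V_SG − |V_th|, so the device is in saturation.
k_p = μ_pC_ox · (W/L) = 4.38 mA/V².
KCL at the drain: ½ k_p (V_SG − |V_th|)² = (V_DD − V_SG)/R.
Let x = V_SG − 0.91. Then 26.7 x² + x − 6.39 = 0, giving x = 0.471 V (positive root), so V_SG = 1.38 V.
I_D = (V_DD − V_SG)/R = (7.3 − 1.38) / 12.2 = 0.485 mA.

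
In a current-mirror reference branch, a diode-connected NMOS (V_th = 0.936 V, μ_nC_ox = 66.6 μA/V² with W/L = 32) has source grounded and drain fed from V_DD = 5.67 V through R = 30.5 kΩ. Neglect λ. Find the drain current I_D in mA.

With gate tied to drain, V_GS = V_DS ≥ V_GS − V_th, so the device is in saturation.
k_n = μ_nC_ox · (W/L) = 2.131 mA/V².
KCL at the drain: ½ k_n (V_GS − V_th)² = (V_DD − V_GS)/R.
Let x = V_GS − 0.936. Then 32.5 x² + x − 4.734 = 0, giving x = 0.367 V (positive root), so V_GS = 1.3 V.
I_D = (V_DD − V_GS)/R = (5.67 − 1.3) / 30.5 = 0.143 mA.

I_D = 0.143 mA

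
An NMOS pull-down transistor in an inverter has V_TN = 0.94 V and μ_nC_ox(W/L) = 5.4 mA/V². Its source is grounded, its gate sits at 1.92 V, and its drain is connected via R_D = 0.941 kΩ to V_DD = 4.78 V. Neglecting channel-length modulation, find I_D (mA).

I_D = 2.59 mA

V_GS = V_G = 1.92 V, so V_ov = 1.92 − 0.94 = 0.98 V.
Assume saturation: I_D = ½ k_n V_ov² = 0.5 × 5.4 × 0.98² = 2.59 mA, giving V_DS = V_DD − I_D R_D = 4.78 − 2.59 × 0.941 = 2.34 V.
V_DS = 2.34 V ≥ V_ov = 0.98 V, confirming saturation.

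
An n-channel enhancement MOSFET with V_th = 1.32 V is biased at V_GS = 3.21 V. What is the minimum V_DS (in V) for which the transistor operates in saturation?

V_DS,sat = 1.89 V

The boundary between triode and saturation is V_DS = V_GS − V_th = V_ov.
V_ov = 3.21 − 1.32 = 1.89 V.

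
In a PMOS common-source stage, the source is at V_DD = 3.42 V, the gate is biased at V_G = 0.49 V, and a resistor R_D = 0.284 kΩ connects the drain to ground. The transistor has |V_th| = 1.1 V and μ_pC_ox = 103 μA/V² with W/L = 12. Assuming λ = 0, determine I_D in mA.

I_D = 2.07 mA

V_SG = V_DD − V_G = 3.42 − 0.49 = 2.93 V, so V_ov = 2.93 − 1.1 = 1.83 V.
k_p = μ_pC_ox · (W/L) = 1.236 mA/V².
Assume saturation: I_D = ½ k_p V_ov² = 0.5 × 1.236 × 1.83² = 2.07 mA, giving V_SD = V_DD − I_D R_D = 3.42 − 2.07 × 0.284 = 2.83 V.
V_SD = 2.83 V ≥ V_ov = 1.83 V, confirming saturation.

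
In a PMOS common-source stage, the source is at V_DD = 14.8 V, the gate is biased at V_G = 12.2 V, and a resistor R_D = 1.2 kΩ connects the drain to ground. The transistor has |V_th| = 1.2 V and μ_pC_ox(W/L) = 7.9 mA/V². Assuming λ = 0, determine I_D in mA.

V_SG = V_DD − V_G = 14.8 − 12.2 = 2.6 V, so V_ov = 2.6 − 1.2 = 1.4 V.
Assume saturation: I_D = ½ k_p V_ov² = 0.5 × 7.9 × 1.4² = 7.74 mA, giving V_SD = V_DD − I_D R_D = 14.8 − 7.74 × 1.2 = 5.51 V.
V_SD = 5.51 V ≥ V_ov = 1.4 V, confirming saturation.

I_D = 7.74 mA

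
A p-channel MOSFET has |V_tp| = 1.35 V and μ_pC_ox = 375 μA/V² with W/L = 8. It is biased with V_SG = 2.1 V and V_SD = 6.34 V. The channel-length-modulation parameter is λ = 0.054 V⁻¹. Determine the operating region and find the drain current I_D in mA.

k_p = μ_pC_ox · (W/L) = 3 mA/V².
V_ov = V_SG − |V_tp| = 2.1 − 1.35 = 0.75 V.
Since V_SD = 6.34 V ≥ V_ov = 0.75 V, the device is in saturation.
I_D = ½ k_p V_ov² (1 + λ V_SD) = 0.5 × 3 × 0.75² × (1 + 0.054 × 6.34) = 1.13 mA.

Saturation; I_D = 1.13 mA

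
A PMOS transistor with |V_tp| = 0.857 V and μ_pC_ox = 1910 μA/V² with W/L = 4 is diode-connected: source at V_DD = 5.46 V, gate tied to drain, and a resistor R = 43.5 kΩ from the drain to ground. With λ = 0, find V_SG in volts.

With gate tied to drain, V_SG = V_SD ≥ V_SG − |V_tp|, so the device is in saturation.
k_p = μ_pC_ox · (W/L) = 7.64 mA/V².
KCL at the drain: ½ k_p (V_SG − |V_tp|)² = (V_DD − V_SG)/R.
Let x = V_SG − 0.857. Then 166 x² + x − 4.603 = 0, giving x = 0.163 V (positive root), so V_SG = 1.02 V.
I_D = (V_DD − V_SG)/R = (5.46 − 1.02) / 43.5 = 0.102 mA.

V_SG = 1.02 V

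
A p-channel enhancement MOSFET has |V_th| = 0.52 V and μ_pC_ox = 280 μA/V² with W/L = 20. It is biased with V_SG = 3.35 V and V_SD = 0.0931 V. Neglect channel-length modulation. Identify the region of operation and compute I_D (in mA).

Triode; I_D = 1.45 mA

k_p = μ_pC_ox · (W/L) = 5.6 mA/V².
V_ov = V_SG − |V_th| = 3.35 − 0.52 = 2.83 V.
Since V_SD = 0.0931 V < V_ov = 2.83 V, the device is in the triode region.
I_D = k_p [V_ov · V_SD − ½ V_SD²] = 5.6 × [2.83 × 0.0931 − 0.5 × 0.0931²] = 1.45 mA.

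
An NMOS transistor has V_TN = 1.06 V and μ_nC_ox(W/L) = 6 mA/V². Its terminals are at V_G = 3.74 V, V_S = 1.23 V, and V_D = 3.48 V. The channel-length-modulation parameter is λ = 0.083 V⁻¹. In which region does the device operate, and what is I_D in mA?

Saturation; I_D = 7.49 mA

V_GS = V_G − V_S = 3.74 − 1.23 = 2.51 V; V_DS = V_D − V_S = 3.48 − 1.23 = 2.25 V.
V_ov = V_GS − V_TN = 2.51 − 1.06 = 1.45 V.
Since V_DS = 2.25 V ≥ V_ov = 1.45 V, the device is in saturation.
I_D = ½ k_n V_ov² (1 + λ V_DS) = 0.5 × 6 × 1.45² × (1 + 0.083 × 2.25) = 7.49 mA.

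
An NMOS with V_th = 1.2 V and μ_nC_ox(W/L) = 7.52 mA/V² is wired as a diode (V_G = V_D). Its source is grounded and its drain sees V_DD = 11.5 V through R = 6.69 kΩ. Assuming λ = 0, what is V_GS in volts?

With gate tied to drain, V_GS = V_DS ≥ V_GS − V_th, so the device is in saturation.
KCL at the drain: ½ k_n (V_GS − V_th)² = (V_DD − V_GS)/R.
Let x = V_GS − 1.2. Then 25.2 x² + x − 10.3 = 0, giving x = 0.62 V (positive root), so V_GS = 1.82 V.
I_D = (V_DD − V_GS)/R = (11.5 − 1.82) / 6.69 = 1.45 mA.

V_GS = 1.82 V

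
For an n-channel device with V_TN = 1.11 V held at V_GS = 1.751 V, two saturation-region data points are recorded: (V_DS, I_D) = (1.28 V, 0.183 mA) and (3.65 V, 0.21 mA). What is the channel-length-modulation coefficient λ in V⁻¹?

With V_GS fixed, I_D ∝ (1 + λ V_DS) in saturation, so I_D2/I_D1 = (1 + λ V_DS2)/(1 + λ V_DS1).
0.21/0.183 = 1.148 = (1 + 3.65 λ)/(1 + 1.28 λ).
Solving: λ (I_D1 V_DS2 − I_D2 V_DS1) = I_D2 − I_D1, so λ = (0.21 − 0.183) / (0.183 × 3.65 − 0.21 × 1.28) = 0.027 / 0.399 = 0.0676 V⁻¹.

λ = 0.0676 V⁻¹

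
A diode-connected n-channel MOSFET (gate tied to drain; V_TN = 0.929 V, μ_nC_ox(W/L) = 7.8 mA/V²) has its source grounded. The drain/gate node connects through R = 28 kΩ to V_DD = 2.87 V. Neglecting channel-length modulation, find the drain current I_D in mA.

With gate tied to drain, V_GS = V_DS ≥ V_GS − V_TN, so the device is in saturation.
KCL at the drain: ½ k_n (V_GS − V_TN)² = (V_DD − V_GS)/R.
Let x = V_GS − 0.929. Then 109 x² + x − 1.941 = 0, giving x = 0.129 V (positive root), so V_GS = 1.06 V.
I_D = (V_DD − V_GS)/R = (2.87 − 1.06) / 28 = 0.0647 mA.

I_D = 0.0647 mA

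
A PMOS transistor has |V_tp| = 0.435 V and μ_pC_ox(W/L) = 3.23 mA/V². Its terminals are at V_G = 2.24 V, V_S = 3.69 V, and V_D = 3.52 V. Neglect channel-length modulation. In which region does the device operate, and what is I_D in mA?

Triode; I_D = 0.511 mA

V_SG = V_S − V_G = 3.69 − 2.24 = 1.45 V; V_SD = V_S − V_D = 3.69 − 3.52 = 0.17 V.
V_ov = V_SG − |V_tp| = 1.45 − 0.435 = 1.01 V.
Since V_SD = 0.17 V < V_ov = 1.01 V, the device is in the triode region.
I_D = k_p [V_ov · V_SD − ½ V_SD²] = 3.23 × [1.01 × 0.17 − 0.5 × 0.17²] = 0.511 mA.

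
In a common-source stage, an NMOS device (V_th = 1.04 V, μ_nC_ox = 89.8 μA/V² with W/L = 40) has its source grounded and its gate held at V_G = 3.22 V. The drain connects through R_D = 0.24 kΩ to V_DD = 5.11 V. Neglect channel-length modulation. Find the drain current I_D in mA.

I_D = 8.54 mA

V_GS = V_G = 3.22 V, so V_ov = 3.22 − 1.04 = 2.18 V.
k_n = μ_nC_ox · (W/L) = 3.592 mA/V².
Assume saturation: I_D = ½ k_n V_ov² = 0.5 × 3.592 × 2.18² = 8.54 mA, giving V_DS = V_DD − I_D R_D = 5.11 − 8.54 × 0.24 = 3.06 V.
V_DS = 3.06 V ≥ V_ov = 2.18 V, confirming saturation.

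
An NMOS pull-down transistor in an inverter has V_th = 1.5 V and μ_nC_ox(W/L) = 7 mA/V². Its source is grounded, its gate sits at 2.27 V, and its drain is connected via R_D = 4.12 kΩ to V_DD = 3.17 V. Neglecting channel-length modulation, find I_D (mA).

I_D = 0.733 mA

V_GS = V_G = 2.27 V, so V_ov = 2.27 − 1.5 = 0.77 V.
Assume saturation: I_D = ½ k_n V_ov² = 0.5 × 7 × 0.77² = 2.08 mA, giving V_DS = V_DD − I_D R_D = 3.17 − 2.08 × 4.12 = -5.38 V.
But -5.38 V < V_ov = 0.77 V, so the device is actually in triode.
In triode I_D = k_n[V_ov V_DS − ½ V_DS²] and I_D = (V_DD − V_DS)/R_D. Equating: 14.4 V_DS² − 23.21 V_DS + 3.17 = 0, giving V_DS = 0.151 V (the root below V_ov).
I_D = (3.17 − 0.151) / 4.12 = 0.733 mA.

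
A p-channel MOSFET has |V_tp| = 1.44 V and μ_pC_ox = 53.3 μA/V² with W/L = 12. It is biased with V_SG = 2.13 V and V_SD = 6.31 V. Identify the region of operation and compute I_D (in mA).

k_p = μ_pC_ox · (W/L) = 0.6396 mA/V².
V_ov = V_SG − |V_tp| = 2.13 − 1.44 = 0.69 V.
Since V_SD = 6.31 V ≥ V_ov = 0.69 V, the device is in saturation.
I_D = ½ k_p V_ov² = 0.5 × 0.6396 × 0.69² = 0.152 mA.

Saturation; I_D = 0.152 mA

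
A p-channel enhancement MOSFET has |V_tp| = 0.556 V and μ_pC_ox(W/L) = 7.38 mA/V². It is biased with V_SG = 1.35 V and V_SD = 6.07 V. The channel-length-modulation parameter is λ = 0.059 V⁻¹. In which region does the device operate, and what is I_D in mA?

V_ov = V_SG − |V_tp| = 1.35 − 0.556 = 0.794 V.
Since V_SD = 6.07 V ≥ V_ov = 0.794 V, the device is in saturation.
I_D = ½ k_p V_ov² (1 + λ V_SD) = 0.5 × 7.38 × 0.794² × (1 + 0.059 × 6.07) = 3.16 mA.

Saturation; I_D = 3.16 mA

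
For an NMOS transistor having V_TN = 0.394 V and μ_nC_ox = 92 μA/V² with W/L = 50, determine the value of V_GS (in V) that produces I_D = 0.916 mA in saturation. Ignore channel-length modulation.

V_GS = 1.03 V

k_n = μ_nC_ox · (W/L) = 4.6 mA/V².
In saturation I_D = ½ k_n (V_GS − V_TN)², so V_GS − V_TN = √(2 I_D / k_n) = √(2 × 0.916 / 4.6) = 0.631 V.
V_GS = 0.394 + 0.631 = 1.03 V.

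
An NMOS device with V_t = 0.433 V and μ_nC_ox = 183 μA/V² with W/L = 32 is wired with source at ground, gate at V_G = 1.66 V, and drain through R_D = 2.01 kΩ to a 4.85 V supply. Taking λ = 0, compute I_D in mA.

I_D = 2.23 mA

V_GS = V_G = 1.66 V, so V_ov = 1.66 − 0.433 = 1.23 V.
k_n = μ_nC_ox · (W/L) = 5.856 mA/V².
Assume saturation: I_D = ½ k_n V_ov² = 0.5 × 5.856 × 1.23² = 4.41 mA, giving V_DS = V_DD − I_D R_D = 4.85 − 4.41 × 2.01 = -4.01 V.
But -4.01 V < V_ov = 1.23 V, so the device is actually in triode.
In triode I_D = k_n[V_ov V_DS − ½ V_DS²] and I_D = (V_DD − V_DS)/R_D. Equating: 5.89 V_DS² − 15.44 V_DS + 4.85 = 0, giving V_DS = 0.365 V (the root below V_ov).
I_D = (4.85 − 0.365) / 2.01 = 2.23 mA.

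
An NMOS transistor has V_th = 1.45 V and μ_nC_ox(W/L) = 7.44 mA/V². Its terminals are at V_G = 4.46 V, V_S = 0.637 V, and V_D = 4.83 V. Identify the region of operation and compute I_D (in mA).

Saturation; I_D = 20.9 mA

V_GS = V_G − V_S = 4.46 − 0.637 = 3.82 V; V_DS = V_D − V_S = 4.83 − 0.637 = 4.19 V.
V_ov = V_GS − V_th = 3.82 − 1.45 = 2.37 V.
Since V_DS = 4.19 V ≥ V_ov = 2.37 V, the device is in saturation.
I_D = ½ k_n V_ov² = 0.5 × 7.44 × 2.37² = 20.9 mA.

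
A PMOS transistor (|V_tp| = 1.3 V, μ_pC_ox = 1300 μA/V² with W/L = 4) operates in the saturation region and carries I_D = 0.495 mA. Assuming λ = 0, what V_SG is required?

k_p = μ_pC_ox · (W/L) = 5.2 mA/V².
In saturation I_D = ½ k_p (V_SG − |V_tp|)², so V_SG − |V_tp| = √(2 I_D / k_p) = √(2 × 0.495 / 5.2) = 0.436 V.
V_SG = 1.3 + 0.436 = 1.74 V.

V_SG = 1.74 V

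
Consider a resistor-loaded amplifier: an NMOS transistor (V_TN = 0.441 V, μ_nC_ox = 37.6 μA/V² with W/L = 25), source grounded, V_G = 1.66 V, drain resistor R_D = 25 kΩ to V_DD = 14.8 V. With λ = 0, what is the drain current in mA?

V_GS = V_G = 1.66 V, so V_ov = 1.66 − 0.441 = 1.22 V.
k_n = μ_nC_ox · (W/L) = 0.94 mA/V².
Assume saturation: I_D = ½ k_n V_ov² = 0.5 × 0.94 × 1.22² = 0.698 mA, giving V_DS = V_DD − I_D R_D = 14.8 − 0.698 × 25 = -2.66 V.
But -2.66 V < V_ov = 1.22 V, so the device is actually in triode.
In triode I_D = k_n[V_ov V_DS − ½ V_DS²] and I_D = (V_DD − V_DS)/R_D. Equating: 11.8 V_DS² − 29.65 V_DS + 14.8 = 0, giving V_DS = 0.685 V (the root below V_ov).
I_D = (14.8 − 0.685) / 25 = 0.565 mA.

I_D = 0.565 mA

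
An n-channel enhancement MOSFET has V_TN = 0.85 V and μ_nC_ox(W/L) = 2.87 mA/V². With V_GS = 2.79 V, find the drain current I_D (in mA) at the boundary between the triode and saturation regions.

I_D = 5.40 mA

At the boundary V_DS = V_ov = V_GS − V_TN = 2.79 − 0.85 = 1.94 V.
I_D = ½ k_n V_ov² = 0.5 × 2.87 × 1.94² = 5.4 mA.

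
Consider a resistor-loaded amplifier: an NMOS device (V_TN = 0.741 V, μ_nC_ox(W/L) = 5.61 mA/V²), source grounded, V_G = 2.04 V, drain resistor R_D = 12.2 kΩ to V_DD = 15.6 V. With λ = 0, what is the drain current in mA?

V_GS = V_G = 2.04 V, so V_ov = 2.04 − 0.741 = 1.3 V.
Assume saturation: I_D = ½ k_n V_ov² = 0.5 × 5.61 × 1.3² = 4.73 mA, giving V_DS = V_DD − I_D R_D = 15.6 − 4.73 × 12.2 = -42.1 V.
But -42.1 V < V_ov = 1.3 V, so the device is actually in triode.
In triode I_D = k_n[V_ov V_DS − ½ V_DS²] and I_D = (V_DD − V_DS)/R_D. Equating: 34.2 V_DS² − 89.91 V_DS + 15.6 = 0, giving V_DS = 0.187 V (the root below V_ov).
I_D = (15.6 − 0.187) / 12.2 = 1.26 mA.

I_D = 1.26 mA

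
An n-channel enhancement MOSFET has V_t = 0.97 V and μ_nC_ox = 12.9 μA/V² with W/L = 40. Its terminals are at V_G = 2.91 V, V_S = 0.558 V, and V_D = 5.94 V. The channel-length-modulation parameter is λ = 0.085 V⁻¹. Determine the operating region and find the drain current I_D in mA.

V_GS = V_G − V_S = 2.91 − 0.558 = 2.35 V; V_DS = V_D − V_S = 5.94 − 0.558 = 5.38 V.
k_n = μ_nC_ox · (W/L) = 0.516 mA/V².
V_ov = V_GS − V_t = 2.35 − 0.97 = 1.38 V.
Since V_DS = 5.38 V ≥ V_ov = 1.38 V, the device is in saturation.
I_D = ½ k_n V_ov² (1 + λ V_DS) = 0.5 × 0.516 × 1.38² × (1 + 0.085 × 5.38) = 0.718 mA.

Saturation; I_D = 0.718 mA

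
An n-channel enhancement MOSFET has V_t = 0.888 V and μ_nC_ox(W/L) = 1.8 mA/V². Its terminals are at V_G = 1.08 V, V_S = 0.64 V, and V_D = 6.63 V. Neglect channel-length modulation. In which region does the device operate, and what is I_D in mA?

Cutoff; I_D = 0 mA

V_GS = V_G − V_S = 1.08 − 0.64 = 0.44 V; V_DS = V_D − V_S = 6.63 − 0.64 = 5.99 V.
V_GS = 0.44 V < V_t = 0.888 V, so the transistor is in cutoff.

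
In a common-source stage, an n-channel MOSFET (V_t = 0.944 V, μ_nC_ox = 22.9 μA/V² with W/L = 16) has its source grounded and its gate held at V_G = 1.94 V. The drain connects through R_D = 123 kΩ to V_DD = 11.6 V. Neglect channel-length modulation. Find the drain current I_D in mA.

V_GS = V_G = 1.94 V, so V_ov = 1.94 − 0.944 = 0.996 V.
k_n = μ_nC_ox · (W/L) = 0.3664 mA/V².
Assume saturation: I_D = ½ k_n V_ov² = 0.5 × 0.3664 × 0.996² = 0.182 mA, giving V_DS = V_DD − I_D R_D = 11.6 − 0.182 × 123 = -10.8 V.
But -10.8 V < V_ov = 0.996 V, so the device is actually in triode.
In triode I_D = k_n[V_ov V_DS − ½ V_DS²] and I_D = (V_DD − V_DS)/R_D. Equating: 22.5 V_DS² − 45.89 V_DS + 11.6 = 0, giving V_DS = 0.296 V (the root below V_ov).
I_D = (11.6 − 0.296) / 123 = 0.0919 mA.

I_D = 0.0919 mA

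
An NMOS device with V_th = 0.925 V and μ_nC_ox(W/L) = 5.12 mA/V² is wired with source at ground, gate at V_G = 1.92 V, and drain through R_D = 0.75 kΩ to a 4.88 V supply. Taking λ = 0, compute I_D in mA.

I_D = 2.53 mA

V_GS = V_G = 1.92 V, so V_ov = 1.92 − 0.925 = 0.995 V.
Assume saturation: I_D = ½ k_n V_ov² = 0.5 × 5.12 × 0.995² = 2.53 mA, giving V_DS = V_DD − I_D R_D = 4.88 − 2.53 × 0.75 = 2.98 V.
V_DS = 2.98 V ≥ V_ov = 0.995 V, confirming saturation.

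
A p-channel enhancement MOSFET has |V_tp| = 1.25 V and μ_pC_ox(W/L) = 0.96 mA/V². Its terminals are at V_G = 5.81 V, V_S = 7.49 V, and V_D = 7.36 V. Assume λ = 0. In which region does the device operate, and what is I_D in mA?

V_SG = V_S − V_G = 7.49 − 5.81 = 1.68 V; V_SD = V_S − V_D = 7.49 − 7.36 = 0.13 V.
V_ov = V_SG − |V_tp| = 1.68 − 1.25 = 0.43 V.
Since V_SD = 0.13 V < V_ov = 0.43 V, the device is in the triode region.
I_D = k_p [V_ov · V_SD − ½ V_SD²] = 0.96 × [0.43 × 0.13 − 0.5 × 0.13²] = 0.0456 mA.

Triode; I_D = 0.0456 mA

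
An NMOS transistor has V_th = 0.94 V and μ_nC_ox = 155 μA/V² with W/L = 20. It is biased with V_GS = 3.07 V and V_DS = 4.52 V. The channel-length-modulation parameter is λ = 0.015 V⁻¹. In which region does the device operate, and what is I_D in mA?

k_n = μ_nC_ox · (W/L) = 3.1 mA/V².
V_ov = V_GS − V_th = 3.07 − 0.94 = 2.13 V.
Since V_DS = 4.52 V ≥ V_ov = 2.13 V, the device is in saturation.
I_D = ½ k_n V_ov² (1 + λ V_DS) = 0.5 × 3.1 × 2.13² × (1 + 0.015 × 4.52) = 7.51 mA.

Saturation; I_D = 7.51 mA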